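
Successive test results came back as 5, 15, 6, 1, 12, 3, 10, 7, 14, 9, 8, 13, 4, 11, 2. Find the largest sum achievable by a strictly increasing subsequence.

Let S[i] be the best sum of a strictly increasing subsequence ending at i:
i:      1  2  3  4  5  6  7  8  9 10 11 12 13 14 15
a[i]:   5 15  6  1 12  3 10  7 14  9  8 13  4 11  2
S:      5 20 11  1 23  4 21 18 37 27 26 40  8 38  3
Maximum is 40 (e.g. 5 + 6 + 7 + 9 + 13).

40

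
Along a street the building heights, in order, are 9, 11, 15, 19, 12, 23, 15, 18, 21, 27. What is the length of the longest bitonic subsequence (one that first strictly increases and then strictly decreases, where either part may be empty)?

inc[i] = longest strictly increasing subsequence ending at i; dec[i] = longest strictly decreasing subsequence starting at i:
i:      1  2  3  4  5  6  7  8  9 10
a[i]:   9 11 15 19 12 23 15 18 21 27
inc:    1  2  3  4  3  5  4  5  6  7
dec:    1  1  2  2  1  2  1  1  1  1
Best peak at i=10 (value 27): inc=7, dec=1, length 7+1−1 = 7.

7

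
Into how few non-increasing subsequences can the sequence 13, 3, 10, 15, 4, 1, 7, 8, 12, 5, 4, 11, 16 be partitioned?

Place each on the leftmost legal pile:
13 → new pile 1 (tops now [13])
3 → pile 1 (tops now [3])
10 → new pile 2 (tops now [3, 10])
15 → new pile 3 (tops now [3, 10, 15])
4 → pile 2 (tops now [3, 4, 15])
1 → pile 1 (tops now [1, 4, 15])
7 → pile 3 (tops now [1, 4, 7])
8 → new pile 4 (tops now [1, 4, 7, 8])
12 → new pile 5 (tops now [1, 4, 7, 8, 12])
5 → pile 3 (tops now [1, 4, 5, 8, 12])
4 → pile 2 (tops now [1, 4, 5, 8, 12])
11 → pile 5 (tops now [1, 4, 5, 8, 11])
16 → new pile 6 (tops now [1, 4, 5, 8, 11, 16])
Six piles.

6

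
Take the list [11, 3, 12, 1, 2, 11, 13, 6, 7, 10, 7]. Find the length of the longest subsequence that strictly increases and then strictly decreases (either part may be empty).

inc[i] = longest strictly increasing subsequence ending at i; dec[i] = longest strictly decreasing subsequence starting at i:
i:      1  2  3  4  5  6  7  8  9 10 11
a[i]:  11  3 12  1  2 11 13  6  7 10  7
inc:    1  1  2  1  2  3  4  3  4  5  4
dec:    3  2  4  1  1  3  3  1  1  2  1
Best peak at i=7 (value 13): inc=4, dec=3, length 4+3−1 = 6.

6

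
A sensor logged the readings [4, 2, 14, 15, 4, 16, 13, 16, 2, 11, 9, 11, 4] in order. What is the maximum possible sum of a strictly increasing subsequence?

49

Let S[i] be the best sum of a strictly increasing subsequence ending at i:
i:      1  2  3  4  5  6  7  8  9 10 11 12 13
a[i]:   4  2 14 15  4 16 13 16  2 11  9 11  4
S:      4  2 18 33  6 49 19 49  2 17 15 26  6
Maximum is 49 (e.g. 4 + 14 + 15 + 16).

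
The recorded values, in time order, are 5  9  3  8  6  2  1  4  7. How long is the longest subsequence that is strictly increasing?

3

Track the smallest tail for each achievable length (strict):
5 → extends → [5]
9 → extends → [5, 9]
3 → replaces 5 → [3, 9]
8 → replaces 9 → [3, 8]
6 → replaces 8 → [3, 6]
2 → replaces 3 → [2, 6]
1 → replaces 2 → [1, 6]
4 → replaces 6 → [1, 4]
7 → extends → [1, 4, 7]
Three tails, so the longest strictly increasing subsequence has length 3 (e.g. 5, 6, 7).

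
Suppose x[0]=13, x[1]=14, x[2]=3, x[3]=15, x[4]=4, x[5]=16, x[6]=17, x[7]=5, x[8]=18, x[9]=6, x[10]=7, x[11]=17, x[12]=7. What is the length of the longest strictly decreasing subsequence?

3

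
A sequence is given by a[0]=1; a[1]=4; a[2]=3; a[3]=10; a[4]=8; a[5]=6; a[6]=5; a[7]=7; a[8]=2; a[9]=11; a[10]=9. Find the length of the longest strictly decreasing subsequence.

5

Negate each value so 'decreasing' becomes 'increasing', then run patience tails on the negated sequence:
-1 → extends → [-1]
-4 → replaces -1 → [-4]
-3 → extends → [-4, -3]
-10 → replaces -4 → [-10, -3]
-8 → replaces -3 → [-10, -8]
-6 → extends → [-10, -8, -6]
-5 → extends → [-10, -8, -6, -5]
-7 → replaces -6 → [-10, -8, -7, -5]
-2 → extends → [-10, -8, -7, -5, -2]
-11 → replaces -10 → [-11, -8, -7, -5, -2]
-9 → replaces -8 → [-11, -9, -7, -5, -2]
Five tails, so the longest strictly decreasing subsequence of the original has length 5.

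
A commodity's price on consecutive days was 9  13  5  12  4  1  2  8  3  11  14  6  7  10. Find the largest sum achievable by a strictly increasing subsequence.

Let S[i] be the best sum of a strictly increasing subsequence ending at i:
i:      1  2  3  4  5  6  7  8  9 10 11 12 13 14
a[i]:   9 13  5 12  4  1  2  8  3 11 14  6  7 10
S:      9 22  5 21  4  1  3 13  6 24 38 12 19 29
Maximum is 38 (e.g. 5 + 8 + 11 + 14).

38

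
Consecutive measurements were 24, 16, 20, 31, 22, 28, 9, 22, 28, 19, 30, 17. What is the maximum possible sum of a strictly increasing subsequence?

116

Let S[i] be the best sum of a strictly increasing subsequence ending at i:
i:       1   2   3   4   5   6   7   8   9  10  11  12
a[i]:   24  16  20  31  22  28   9  22  28  19  30  17
S:      24  16  36  67  58  86   9  58  86  35 116  33
Maximum is 116 (e.g. 16 + 20 + 22 + 28 + 30).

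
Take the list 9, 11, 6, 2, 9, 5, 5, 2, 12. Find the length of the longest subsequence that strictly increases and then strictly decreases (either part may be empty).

inc[i] = longest strictly increasing subsequence ending at i; dec[i] = longest strictly decreasing subsequence starting at i:
i:      1  2  3  4  5  6  7  8  9
a[i]:   9 11  6  2  9  5  5  2 12
inc:    1  2  1  1  2  2  2  1  3
dec:    4  4  3  1  3  2  2  1  1
Best peak at i=2 (value 11): inc=2, dec=4, length 2+4−1 = 5.

5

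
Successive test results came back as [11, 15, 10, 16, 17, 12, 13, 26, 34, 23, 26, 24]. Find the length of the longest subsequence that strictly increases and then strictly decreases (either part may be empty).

8

inc[i] = longest strictly increasing subsequence ending at i; dec[i] = longest strictly decreasing subsequence starting at i:
i:      1  2  3  4  5  6  7  8  9 10 11 12
a[i]:  11 15 10 16 17 12 13 26 34 23 26 24
inc:    1  2  1  3  4  2  3  5  6  5  6  6
dec:    2  2  1  2  2  1  1  2  3  1  2  1
Best peak at i=9 (value 34): inc=6, dec=3, length 6+3−1 = 8.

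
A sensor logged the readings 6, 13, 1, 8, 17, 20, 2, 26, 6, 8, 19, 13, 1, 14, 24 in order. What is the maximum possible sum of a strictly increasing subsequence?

Let S[i] be the best sum of a strictly increasing subsequence ending at i:
i:      1  2  3  4  5  6  7  8  9 10 11 12 13 14 15
a[i]:   6 13  1  8 17 20  2 26  6  8 19 13  1 14 24
S:      6 19  1 14 36 56  3 82  9 17 55 30  1 44 80
Maximum is 82 (e.g. 6 + 13 + 17 + 20 + 26).

82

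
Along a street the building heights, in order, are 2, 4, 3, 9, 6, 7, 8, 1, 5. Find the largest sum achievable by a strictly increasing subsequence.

Let S[i] be the best sum of a strictly increasing subsequence ending at i:
i:      1  2  3  4  5  6  7  8  9
a[i]:   2  4  3  9  6  7  8  1  5
S:      2  6  5 15 12 19 27  1 11
Maximum is 27 (e.g. 2 + 4 + 6 + 7 + 8).

27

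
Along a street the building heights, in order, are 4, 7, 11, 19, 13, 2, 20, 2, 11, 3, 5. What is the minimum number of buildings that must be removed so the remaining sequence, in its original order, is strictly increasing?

Fewest deletions = n − (longest strictly increasing subsequence).
Patience tails:
4 → extends → [4]
7 → extends → [4, 7]
11 → extends → [4, 7, 11]
19 → extends → [4, 7, 11, 19]
13 → replaces 19 → [4, 7, 11, 13]
2 → replaces 4 → [2, 7, 11, 13]
20 → extends → [2, 7, 11, 13, 20]
2 → already a tail → [2, 7, 11, 13, 20]
11 → already a tail → [2, 7, 11, 13, 20]
3 → replaces 7 → [2, 3, 11, 13, 20]
5 → replaces 11 → [2, 3, 5, 13, 20]
Longest strictly increasing subsequence has length 5, so deletions = 11 − 5 = 6.

6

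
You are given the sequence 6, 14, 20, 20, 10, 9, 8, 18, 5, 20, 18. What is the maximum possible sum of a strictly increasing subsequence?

58

Let S[i] be the best sum of a strictly increasing subsequence ending at i:
i:      1  2  3  4  5  6  7  8  9 10 11
a[i]:   6 14 20 20 10  9  8 18  5 20 18
S:      6 20 40 40 16 15 14 38  5 58 38
Maximum is 58 (e.g. 6 + 14 + 18 + 20).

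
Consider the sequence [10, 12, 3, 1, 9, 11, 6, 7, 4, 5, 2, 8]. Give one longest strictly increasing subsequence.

Patience tails give the LIS length; then backtrack through the dp parents:
10 → extends → [10]
12 → extends → [10, 12]
3 → replaces 10 → [3, 12]
1 → replaces 3 → [1, 12]
9 → replaces 12 → [1, 9]
11 → extends → [1, 9, 11]
6 → replaces 9 → [1, 6, 11]
7 → replaces 11 → [1, 6, 7]
4 → replaces 6 → [1, 4, 7]
5 → replaces 7 → [1, 4, 5]
2 → replaces 4 → [1, 2, 5]
8 → extends → [1, 2, 5, 8]
Length 4; one witness is 3, 6, 7, 8.

3, 6, 7, 8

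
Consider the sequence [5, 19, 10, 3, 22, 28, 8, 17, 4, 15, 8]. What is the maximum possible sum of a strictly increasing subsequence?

74

Let S[i] be the best sum of a strictly increasing subsequence ending at i:
i:      1  2  3  4  5  6  7  8  9 10 11
a[i]:   5 19 10  3 22 28  8 17  4 15  8
S:      5 24 15  3 46 74 13 32  7 30 15
Maximum is 74 (e.g. 5 + 19 + 22 + 28).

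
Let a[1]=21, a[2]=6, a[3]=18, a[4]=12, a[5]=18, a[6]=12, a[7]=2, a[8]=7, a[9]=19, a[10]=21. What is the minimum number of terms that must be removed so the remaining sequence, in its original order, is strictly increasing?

5

Fewest deletions = n − (longest strictly increasing subsequence).
Patience tails:
21 → extends → [21]
6 → replaces 21 → [6]
18 → extends → [6, 18]
12 → replaces 18 → [6, 12]
18 → extends → [6, 12, 18]
12 → already a tail → [6, 12, 18]
2 → replaces 6 → [2, 12, 18]
7 → replaces 12 → [2, 7, 18]
19 → extends → [2, 7, 18, 19]
21 → extends → [2, 7, 18, 19, 21]
Longest strictly increasing subsequence has length 5, so deletions = 10 − 5 = 5.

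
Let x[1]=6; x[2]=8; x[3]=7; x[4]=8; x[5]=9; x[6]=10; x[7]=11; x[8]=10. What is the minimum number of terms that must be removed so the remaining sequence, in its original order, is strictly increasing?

2

Fewest deletions = n − (longest strictly increasing subsequence).
Patience tails:
6 → extends → [6]
8 → extends → [6, 8]
7 → replaces 8 → [6, 7]
8 → extends → [6, 7, 8]
9 → extends → [6, 7, 8, 9]
10 → extends → [6, 7, 8, 9, 10]
11 → extends → [6, 7, 8, 9, 10, 11]
10 → already a tail → [6, 7, 8, 9, 10, 11]
Longest strictly increasing subsequence has length 6, so deletions = 8 − 6 = 2.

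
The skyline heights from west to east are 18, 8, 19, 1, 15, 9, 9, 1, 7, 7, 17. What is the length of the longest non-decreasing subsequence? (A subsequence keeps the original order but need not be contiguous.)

5

Track the smallest tail for each achievable length (allowing ties):
18 → extends → [18]
8 → replaces 18 → [8]
19 → extends → [8, 19]
1 → replaces 8 → [1, 19]
15 → replaces 19 → [1, 15]
9 → replaces 15 → [1, 9]
9 → extends → [1, 9, 9]
1 → replaces 9 → [1, 1, 9]
7 → replaces 9 → [1, 1, 7]
7 → extends → [1, 1, 7, 7]
17 → extends → [1, 1, 7, 7, 17]
Five tails, so the longest non-decreasing subsequence has length 5 (e.g. 1, 1, 7, 7, 17).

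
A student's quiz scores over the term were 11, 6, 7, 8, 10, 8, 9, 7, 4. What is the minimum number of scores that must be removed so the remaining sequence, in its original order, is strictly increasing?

5

Fewest deletions = n − (longest strictly increasing subsequence).
Patience tails:
11 → extends → [11]
6 → replaces 11 → [6]
7 → extends → [6, 7]
8 → extends → [6, 7, 8]
10 → extends → [6, 7, 8, 10]
8 → already a tail → [6, 7, 8, 10]
9 → replaces 10 → [6, 7, 8, 9]
7 → already a tail → [6, 7, 8, 9]
4 → replaces 6 → [4, 7, 8, 9]
Longest strictly increasing subsequence has length 4, so deletions = 9 − 4 = 5.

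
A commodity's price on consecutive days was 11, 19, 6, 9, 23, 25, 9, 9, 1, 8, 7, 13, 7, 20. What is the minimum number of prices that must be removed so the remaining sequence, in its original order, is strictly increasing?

Fewest deletions = n − (longest strictly increasing subsequence).
i:      1  2  3  4  5  6  7  8  9 10 11 12 13 14
a[i]:  11 19  6  9 23 25  9  9  1  8  7 13  7 20
dp:     1  2  1  2  3  4  2  2  1  2  2  3  2  4
max dp = 4, so deletions = 14 − 4 = 10.

10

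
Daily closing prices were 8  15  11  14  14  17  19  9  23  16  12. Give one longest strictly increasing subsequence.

8, 11, 14, 17, 19, 23

Patience tails give the LIS length; then backtrack through the dp parents:
8 → extends → [8]
15 → extends → [8, 15]
11 → replaces 15 → [8, 11]
14 → extends → [8, 11, 14]
14 → already a tail → [8, 11, 14]
17 → extends → [8, 11, 14, 17]
19 → extends → [8, 11, 14, 17, 19]
9 → replaces 11 → [8, 9, 14, 17, 19]
23 → extends → [8, 9, 14, 17, 19, 23]
16 → replaces 17 → [8, 9, 14, 16, 19, 23]
12 → replaces 14 → [8, 9, 12, 16, 19, 23]
Length 6; one witness is 8, 11, 14, 17, 19, 23.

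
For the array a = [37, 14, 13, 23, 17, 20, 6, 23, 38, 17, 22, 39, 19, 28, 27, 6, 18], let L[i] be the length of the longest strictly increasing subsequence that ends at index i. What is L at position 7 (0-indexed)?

4

dp[i] = 1 + max{dp[j] : j<i, a[j]<a[i]} (or 1 if no such j):
i:      0  1  2  3  4  5  6  7  8  9 10 11 12 13 14 15 16
a[i]:  37 14 13 23 17 20  6 23 38 17 22 39 19 28 27  6 18
dp:     1  1  1  2  2  3  1  4  5  2  4  6  3  5  5  1  3
At index 7 the value is 4.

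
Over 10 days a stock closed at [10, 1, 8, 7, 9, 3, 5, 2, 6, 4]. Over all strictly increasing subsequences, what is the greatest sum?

18

Let S[i] be the best sum of a strictly increasing subsequence ending at i:
i:      1  2  3  4  5  6  7  8  9 10
a[i]:  10  1  8  7  9  3  5  2  6  4
S:     10  1  9  8 18  4  9  3 15  8
Maximum is 18 (e.g. 1 + 8 + 9).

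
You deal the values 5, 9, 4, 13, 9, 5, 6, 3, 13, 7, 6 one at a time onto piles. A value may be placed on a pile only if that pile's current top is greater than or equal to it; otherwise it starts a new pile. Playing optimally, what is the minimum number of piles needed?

4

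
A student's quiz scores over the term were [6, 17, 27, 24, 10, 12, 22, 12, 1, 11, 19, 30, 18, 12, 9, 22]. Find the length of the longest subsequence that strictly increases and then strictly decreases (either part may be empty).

inc[i] = longest strictly increasing subsequence ending at i; dec[i] = longest strictly decreasing subsequence starting at i:
i:      1  2  3  4  5  6  7  8  9 10 11 12 13 14 15 16
a[i]:   6 17 27 24 10 12 22 12  1 11 19 30 18 12  9 22
inc:    1  2  3  3  2  3  4  3  1  3  4  5  4  4  2  5
dec:    2  4  7  6  2  3  5  3  1  2  4  4  3  2  1  1
Best peak at i=3 (value 27): inc=3, dec=7, length 3+7−1 = 9.

9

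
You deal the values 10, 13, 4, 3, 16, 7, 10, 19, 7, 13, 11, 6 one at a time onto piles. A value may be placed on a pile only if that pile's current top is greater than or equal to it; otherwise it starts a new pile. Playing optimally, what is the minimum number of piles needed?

Place each on the leftmost legal pile:
10 → new pile 1 (tops now [10])
13 → new pile 2 (tops now [10, 13])
4 → pile 1 (tops now [4, 13])
3 → pile 1 (tops now [3, 13])
16 → new pile 3 (tops now [3, 13, 16])
7 → pile 2 (tops now [3, 7, 16])
10 → pile 3 (tops now [3, 7, 10])
19 → new pile 4 (tops now [3, 7, 10, 19])
7 → pile 2 (tops now [3, 7, 10, 19])
13 → pile 4 (tops now [3, 7, 10, 13])
11 → pile 4 (tops now [3, 7, 10, 11])
6 → pile 2 (tops now [3, 6, 10, 11])
Four piles.

4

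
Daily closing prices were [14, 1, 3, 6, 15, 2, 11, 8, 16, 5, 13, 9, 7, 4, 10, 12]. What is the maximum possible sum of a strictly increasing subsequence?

Let S[i] be the best sum of a strictly increasing subsequence ending at i:
i:      1  2  3  4  5  6  7  8  9 10 11 12 13 14 15 16
a[i]:  14  1  3  6 15  2 11  8 16  5 13  9  7  4 10 12
S:     14  1  4 10 29  3 21 18 45  9 34 27 17  8 37 49
Maximum is 49 (e.g. 1 + 3 + 6 + 8 + 9 + 10 + 12).

49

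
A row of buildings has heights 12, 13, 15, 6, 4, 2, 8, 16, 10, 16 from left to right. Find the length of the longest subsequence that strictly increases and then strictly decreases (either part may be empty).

6

inc[i] = longest strictly increasing subsequence ending at i; dec[i] = longest strictly decreasing subsequence starting at i:
i:      1  2  3  4  5  6  7  8  9 10
a[i]:  12 13 15  6  4  2  8 16 10 16
inc:    1  2  3  1  1  1  2  4  3  4
dec:    4  4  4  3  2  1  1  2  1  1
Best peak at i=3 (value 15): inc=3, dec=4, length 3+4−1 = 6.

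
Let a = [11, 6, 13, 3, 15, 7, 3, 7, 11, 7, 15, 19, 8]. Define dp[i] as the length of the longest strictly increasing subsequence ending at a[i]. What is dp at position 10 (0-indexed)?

dp[i] = 1 + max{dp[j] : j<i, a[j]<a[i]} (or 1 if no such j):
i:      0  1  2  3  4  5  6  7  8  9 10 11 12
a[i]:  11  6 13  3 15  7  3  7 11  7 15 19  8
dp:     1  1  2  1  3  2  1  2  3  2  4  5  3
At index 10 the value is 4.

4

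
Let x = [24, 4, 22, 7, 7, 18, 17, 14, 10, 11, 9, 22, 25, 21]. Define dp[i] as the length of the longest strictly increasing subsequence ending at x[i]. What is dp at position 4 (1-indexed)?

2

dp[i] = 1 + max{dp[j] : j<i, x[j]<x[i]} (or 1 if no such j):
i:      1  2  3  4  5  6  7  8  9 10 11 12 13 14
x[i]:  24  4 22  7  7 18 17 14 10 11  9 22 25 21
dp:     1  1  2  2  2  3  3  3  3  4  3  5  6  5
At index 4 the value is 2.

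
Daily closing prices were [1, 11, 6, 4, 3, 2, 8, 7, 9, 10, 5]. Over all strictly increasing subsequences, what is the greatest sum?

34

Let S[i] be the best sum of a strictly increasing subsequence ending at i:
i:      1  2  3  4  5  6  7  8  9 10 11
a[i]:   1 11  6  4  3  2  8  7  9 10  5
S:      1 12  7  5  4  3 15 14 24 34 10
Maximum is 34 (e.g. 1 + 6 + 8 + 9 + 10).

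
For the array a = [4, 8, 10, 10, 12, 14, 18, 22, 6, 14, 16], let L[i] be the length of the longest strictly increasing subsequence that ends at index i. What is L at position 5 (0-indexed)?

dp[i] = 1 + max{dp[j] : j<i, a[j]<a[i]} (or 1 if no such j):
i:      0  1  2  3  4  5  6  7  8  9 10
a[i]:   4  8 10 10 12 14 18 22  6 14 16
dp:     1  2  3  3  4  5  6  7  2  5  6
At index 5 the value is 5.

5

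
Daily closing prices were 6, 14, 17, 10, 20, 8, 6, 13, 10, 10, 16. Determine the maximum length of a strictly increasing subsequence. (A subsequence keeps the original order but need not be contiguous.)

4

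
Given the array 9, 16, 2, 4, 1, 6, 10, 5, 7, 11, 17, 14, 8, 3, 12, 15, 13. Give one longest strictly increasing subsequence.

2, 4, 6, 10, 11, 14, 15

Patience tails give the LIS length; then backtrack through the dp parents:
9 → extends → [9]
16 → extends → [9, 16]
2 → replaces 9 → [2, 16]
4 → replaces 16 → [2, 4]
1 → replaces 2 → [1, 4]
6 → extends → [1, 4, 6]
10 → extends → [1, 4, 6, 10]
5 → replaces 6 → [1, 4, 5, 10]
7 → replaces 10 → [1, 4, 5, 7]
11 → extends → [1, 4, 5, 7, 11]
17 → extends → [1, 4, 5, 7, 11, 17]
14 → replaces 17 → [1, 4, 5, 7, 11, 14]
8 → replaces 11 → [1, 4, 5, 7, 8, 14]
3 → replaces 4 → [1, 3, 5, 7, 8, 14]
12 → replaces 14 → [1, 3, 5, 7, 8, 12]
15 → extends → [1, 3, 5, 7, 8, 12, 15]
13 → replaces 15 → [1, 3, 5, 7, 8, 12, 13]
Length 7; one witness is 2, 4, 6, 10, 11, 14, 15.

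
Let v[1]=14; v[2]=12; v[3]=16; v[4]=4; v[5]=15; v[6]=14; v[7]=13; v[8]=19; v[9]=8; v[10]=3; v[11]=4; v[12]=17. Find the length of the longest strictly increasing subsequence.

3

Track the smallest tail for each achievable length (strict):
14 → extends → [14]
12 → replaces 14 → [12]
16 → extends → [12, 16]
4 → replaces 12 → [4, 16]
15 → replaces 16 → [4, 15]
14 → replaces 15 → [4, 14]
13 → replaces 14 → [4, 13]
19 → extends → [4, 13, 19]
8 → replaces 13 → [4, 8, 19]
3 → replaces 4 → [3, 8, 19]
4 → replaces 8 → [3, 4, 19]
17 → replaces 19 → [3, 4, 17]
Three tails, so the longest strictly increasing subsequence has length 3 (e.g. 14, 16, 19).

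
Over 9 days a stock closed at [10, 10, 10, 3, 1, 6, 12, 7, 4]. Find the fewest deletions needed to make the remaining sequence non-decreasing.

Fewest deletions = n − (longest non-decreasing subsequence).
Patience tails:
10 → extends → [10]
10 → extends → [10, 10]
10 → extends → [10, 10, 10]
3 → replaces 10 → [3, 10, 10]
1 → replaces 3 → [1, 10, 10]
6 → replaces 10 → [1, 6, 10]
12 → extends → [1, 6, 10, 12]
7 → replaces 10 → [1, 6, 7, 12]
4 → replaces 6 → [1, 4, 7, 12]
Longest non-decreasing subsequence has length 4, so deletions = 9 − 4 = 5.

5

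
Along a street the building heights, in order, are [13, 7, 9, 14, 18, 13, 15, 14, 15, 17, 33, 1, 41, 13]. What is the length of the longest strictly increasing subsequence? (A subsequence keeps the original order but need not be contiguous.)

8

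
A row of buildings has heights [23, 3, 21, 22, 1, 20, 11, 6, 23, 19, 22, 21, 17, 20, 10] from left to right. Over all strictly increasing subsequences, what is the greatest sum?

69

Let S[i] be the best sum of a strictly increasing subsequence ending at i:
i:      1  2  3  4  5  6  7  8  9 10 11 12 13 14 15
a[i]:  23  3 21 22  1 20 11  6 23 19 22 21 17 20 10
S:     23  3 24 46  1 23 14  9 69 33 55 54 31 53 19
Maximum is 69 (e.g. 3 + 21 + 22 + 23).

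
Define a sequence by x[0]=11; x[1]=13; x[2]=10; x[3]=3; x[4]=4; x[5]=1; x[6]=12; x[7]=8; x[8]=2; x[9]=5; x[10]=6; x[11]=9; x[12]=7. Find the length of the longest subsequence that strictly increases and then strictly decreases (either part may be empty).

inc[i] = longest strictly increasing subsequence ending at i; dec[i] = longest strictly decreasing subsequence starting at i:
i:      0  1  2  3  4  5  6  7  8  9 10 11 12
x[i]:  11 13 10  3  4  1 12  8  2  5  6  9  7
inc:    1  2  1  1  2  1  3  3  2  3  4  5  5
dec:    4  4  3  2  2  1  3  2  1  1  1  2  1
Best peak at i=11 (value 9): inc=5, dec=2, length 5+2−1 = 6.

6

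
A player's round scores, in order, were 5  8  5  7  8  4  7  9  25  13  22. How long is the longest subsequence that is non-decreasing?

7

Let dp[i] be the length of the longest such subsequence ending at index i:
i:      1  2  3  4  5  6  7  8  9 10 11
a[i]:   5  8  5  7  8  4  7  9 25 13 22
dp:     1  2  2  3  4  1  4  5  6  6  7
Maximum dp value is 7.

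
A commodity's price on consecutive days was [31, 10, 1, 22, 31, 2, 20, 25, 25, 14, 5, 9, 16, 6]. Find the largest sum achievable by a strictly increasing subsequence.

63

Let S[i] be the best sum of a strictly increasing subsequence ending at i:
i:      1  2  3  4  5  6  7  8  9 10 11 12 13 14
a[i]:  31 10  1 22 31  2 20 25 25 14  5  9 16  6
S:     31 10  1 32 63  3 30 57 57 24  8 17 40 14
Maximum is 63 (e.g. 10 + 22 + 31).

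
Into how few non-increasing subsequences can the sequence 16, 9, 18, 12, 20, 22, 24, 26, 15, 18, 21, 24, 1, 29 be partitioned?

7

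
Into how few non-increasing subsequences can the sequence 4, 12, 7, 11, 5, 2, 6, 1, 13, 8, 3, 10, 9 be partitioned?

The minimum number of non-increasing subsequences covering a sequence equals the length of its longest strictly increasing subsequence.
LIS length is 5 (e.g. 4, 5, 6, 8, 10), so 5 piles are needed.

5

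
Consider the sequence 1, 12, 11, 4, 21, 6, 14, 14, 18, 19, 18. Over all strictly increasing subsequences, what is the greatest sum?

Let S[i] be the best sum of a strictly increasing subsequence ending at i:
i:      1  2  3  4  5  6  7  8  9 10 11
a[i]:   1 12 11  4 21  6 14 14 18 19 18
S:      1 13 12  5 34 11 27 27 45 64 45
Maximum is 64 (e.g. 1 + 12 + 14 + 18 + 19).

64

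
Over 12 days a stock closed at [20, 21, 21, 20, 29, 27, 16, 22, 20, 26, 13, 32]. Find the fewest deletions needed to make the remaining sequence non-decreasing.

Fewest deletions = n − (longest non-decreasing subsequence).
i:      1  2  3  4  5  6  7  8  9 10 11 12
a[i]:  20 21 21 20 29 27 16 22 20 26 13 32
dp:     1  2  3  2  4  4  1  4  3  5  1  6
max dp = 6, so deletions = 12 − 6 = 6.

6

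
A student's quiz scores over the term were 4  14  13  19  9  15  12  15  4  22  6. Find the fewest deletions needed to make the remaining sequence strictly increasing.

Fewest deletions = n − (longest strictly increasing subsequence).
i:      1  2  3  4  5  6  7  8  9 10 11
a[i]:   4 14 13 19  9 15 12 15  4 22  6
dp:     1  2  2  3  2  3  3  4  1  5  2
max dp = 5, so deletions = 11 − 5 = 6.

6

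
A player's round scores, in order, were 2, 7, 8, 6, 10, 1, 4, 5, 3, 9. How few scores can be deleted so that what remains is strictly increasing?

6

Fewest deletions = n − (longest strictly increasing subsequence).
i:      1  2  3  4  5  6  7  8  9 10
a[i]:   2  7  8  6 10  1  4  5  3  9
dp:     1  2  3  2  4  1  2  3  2  4
max dp = 4, so deletions = 10 − 4 = 6.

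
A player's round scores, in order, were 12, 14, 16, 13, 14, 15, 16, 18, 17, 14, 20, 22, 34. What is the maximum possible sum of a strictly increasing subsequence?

164

Let S[i] be the best sum of a strictly increasing subsequence ending at i:
i:       1   2   3   4   5   6   7   8   9  10  11  12  13
a[i]:   12  14  16  13  14  15  16  18  17  14  20  22  34
S:      12  26  42  25  39  54  70  88  87  39 108 130 164
Maximum is 164 (e.g. 12 + 13 + 14 + 15 + 16 + 18 + 20 + 22 + 34).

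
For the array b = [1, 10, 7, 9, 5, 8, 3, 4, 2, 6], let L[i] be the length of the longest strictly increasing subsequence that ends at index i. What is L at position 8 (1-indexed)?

dp[i] = 1 + max{dp[j] : j<i, b[j]<b[i]} (or 1 if no such j):
i:      1  2  3  4  5  6  7  8  9 10
b[i]:   1 10  7  9  5  8  3  4  2  6
dp:     1  2  2  3  2  3  2  3  2  4
At index 8 the value is 3.

3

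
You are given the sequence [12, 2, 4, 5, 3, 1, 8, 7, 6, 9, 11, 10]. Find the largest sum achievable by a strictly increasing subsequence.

Let S[i] be the best sum of a strictly increasing subsequence ending at i:
i:      1  2  3  4  5  6  7  8  9 10 11 12
a[i]:  12  2  4  5  3  1  8  7  6  9 11 10
S:     12  2  6 11  5  1 19 18 17 28 39 38
Maximum is 39 (e.g. 2 + 4 + 5 + 8 + 9 + 11).

39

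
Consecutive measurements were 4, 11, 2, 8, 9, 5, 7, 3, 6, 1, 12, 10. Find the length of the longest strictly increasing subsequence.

Track the smallest tail for each achievable length (strict):
4 → extends → [4]
11 → extends → [4, 11]
2 → replaces 4 → [2, 11]
8 → replaces 11 → [2, 8]
9 → extends → [2, 8, 9]
5 → replaces 8 → [2, 5, 9]
7 → replaces 9 → [2, 5, 7]
3 → replaces 5 → [2, 3, 7]
6 → replaces 7 → [2, 3, 6]
1 → replaces 2 → [1, 3, 6]
12 → extends → [1, 3, 6, 12]
10 → replaces 12 → [1, 3, 6, 10]
Four tails, so the longest strictly increasing subsequence has length 4 (e.g. 4, 8, 9, 12).

4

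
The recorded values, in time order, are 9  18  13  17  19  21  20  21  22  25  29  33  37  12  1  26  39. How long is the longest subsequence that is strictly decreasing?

Let dp[i] be the longest strictly decreasing subsequence ending at i:
i:      1  2  3  4  5  6  7  8  9 10 11 12 13 14 15 16 17
a[i]:   9 18 13 17 19 21 20 21 22 25 29 33 37 12  1 26 39
dp:     1  1  2  2  1  1  2  1  1  1  1  1  1  3  4  2  1
Maximum is 4.

4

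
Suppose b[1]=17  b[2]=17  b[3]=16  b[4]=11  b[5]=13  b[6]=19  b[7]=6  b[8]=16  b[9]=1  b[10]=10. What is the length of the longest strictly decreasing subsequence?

5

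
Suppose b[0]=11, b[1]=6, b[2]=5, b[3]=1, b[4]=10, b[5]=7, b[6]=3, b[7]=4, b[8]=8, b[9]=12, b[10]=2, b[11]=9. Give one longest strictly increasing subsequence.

1, 3, 4, 8, 12

Patience tails give the LIS length; then backtrack through the dp parents:
11 → extends → [11]
6 → replaces 11 → [6]
5 → replaces 6 → [5]
1 → replaces 5 → [1]
10 → extends → [1, 10]
7 → replaces 10 → [1, 7]
3 → replaces 7 → [1, 3]
4 → extends → [1, 3, 4]
8 → extends → [1, 3, 4, 8]
12 → extends → [1, 3, 4, 8, 12]
2 → replaces 3 → [1, 2, 4, 8, 12]
9 → replaces 12 → [1, 2, 4, 8, 9]
Length 5; one witness is 1, 3, 4, 8, 12.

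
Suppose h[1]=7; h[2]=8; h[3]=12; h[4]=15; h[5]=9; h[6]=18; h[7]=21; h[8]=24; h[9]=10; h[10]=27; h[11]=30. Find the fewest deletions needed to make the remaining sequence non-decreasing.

Fewest deletions = n − (longest non-decreasing subsequence).
Patience tails:
7 → extends → [7]
8 → extends → [7, 8]
12 → extends → [7, 8, 12]
15 → extends → [7, 8, 12, 15]
9 → replaces 12 → [7, 8, 9, 15]
18 → extends → [7, 8, 9, 15, 18]
21 → extends → [7, 8, 9, 15, 18, 21]
24 → extends → [7, 8, 9, 15, 18, 21, 24]
10 → replaces 15 → [7, 8, 9, 10, 18, 21, 24]
27 → extends → [7, 8, 9, 10, 18, 21, 24, 27]
30 → extends → [7, 8, 9, 10, 18, 21, 24, 27, 30]
Longest non-decreasing subsequence has length 9, so deletions = 11 − 9 = 2.

2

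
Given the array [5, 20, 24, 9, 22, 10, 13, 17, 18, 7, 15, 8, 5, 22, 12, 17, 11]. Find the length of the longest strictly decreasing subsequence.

Negate each value so 'decreasing' becomes 'increasing', then run patience tails on the negated sequence:
-5 → extends → [-5]
-20 → replaces -5 → [-20]
-24 → replaces -20 → [-24]
-9 → extends → [-24, -9]
-22 → replaces -9 → [-24, -22]
-10 → extends → [-24, -22, -10]
-13 → replaces -10 → [-24, -22, -13]
-17 → replaces -13 → [-24, -22, -17]
-18 → replaces -17 → [-24, -22, -18]
-7 → extends → [-24, -22, -18, -7]
-15 → replaces -7 → [-24, -22, -18, -15]
-8 → extends → [-24, -22, -18, -15, -8]
-5 → extends → [-24, -22, -18, -15, -8, -5]
-22 → already a tail → [-24, -22, -18, -15, -8, -5]
-12 → replaces -8 → [-24, -22, -18, -15, -12, -5]
-17 → replaces -15 → [-24, -22, -18, -17, -12, -5]
-11 → replaces -5 → [-24, -22, -18, -17, -12, -11]
Six tails, so the longest strictly decreasing subsequence of the original has length 6.

6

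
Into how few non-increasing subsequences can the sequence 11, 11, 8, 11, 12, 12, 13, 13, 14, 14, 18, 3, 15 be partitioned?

The minimum number of non-increasing subsequences covering a sequence equals the length of its longest strictly increasing subsequence.
LIS length is 6 (e.g. 8, 11, 12, 13, 14, 18), so 6 piles are needed.

6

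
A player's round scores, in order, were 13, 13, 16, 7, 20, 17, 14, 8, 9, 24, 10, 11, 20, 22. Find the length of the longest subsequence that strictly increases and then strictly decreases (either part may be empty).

inc[i] = longest strictly increasing subsequence ending at i; dec[i] = longest strictly decreasing subsequence starting at i:
i:      1  2  3  4  5  6  7  8  9 10 11 12 13 14
a[i]:  13 13 16  7 20 17 14  8  9 24 10 11 20 22
inc:    1  1  2  1  3  3  2  2  3  4  4  5  6  7
dec:    2  2  3  1  4  3  2  1  1  2  1  1  1  1
Best peak at i=14 (value 22): inc=7, dec=1, length 7+1−1 = 7.

7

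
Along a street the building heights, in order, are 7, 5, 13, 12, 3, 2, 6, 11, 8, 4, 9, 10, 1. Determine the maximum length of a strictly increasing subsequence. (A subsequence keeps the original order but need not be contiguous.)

Track the smallest tail for each achievable length (strict):
7 → extends → [7]
5 → replaces 7 → [5]
13 → extends → [5, 13]
12 → replaces 13 → [5, 12]
3 → replaces 5 → [3, 12]
2 → replaces 3 → [2, 12]
6 → replaces 12 → [2, 6]
11 → extends → [2, 6, 11]
8 → replaces 11 → [2, 6, 8]
4 → replaces 6 → [2, 4, 8]
9 → extends → [2, 4, 8, 9]
10 → extends → [2, 4, 8, 9, 10]
1 → replaces 2 → [1, 4, 8, 9, 10]
Five tails, so the longest strictly increasing subsequence has length 5 (e.g. 5, 6, 8, 9, 10).

5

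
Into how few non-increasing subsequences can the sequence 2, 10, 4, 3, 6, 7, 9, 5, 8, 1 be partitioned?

5

Place each on the leftmost legal pile:
2 → new pile 1 (tops now [2])
10 → new pile 2 (tops now [2, 10])
4 → pile 2 (tops now [2, 4])
3 → pile 2 (tops now [2, 3])
6 → new pile 3 (tops now [2, 3, 6])
7 → new pile 4 (tops now [2, 3, 6, 7])
9 → new pile 5 (tops now [2, 3, 6, 7, 9])
5 → pile 3 (tops now [2, 3, 5, 7, 9])
8 → pile 5 (tops now [2, 3, 5, 7, 8])
1 → pile 1 (tops now [1, 3, 5, 7, 8])
Five piles.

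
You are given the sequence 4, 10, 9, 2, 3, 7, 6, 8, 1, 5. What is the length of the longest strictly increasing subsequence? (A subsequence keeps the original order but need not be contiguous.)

4

Track the smallest tail for each achievable length (strict):
4 → extends → [4]
10 → extends → [4, 10]
9 → replaces 10 → [4, 9]
2 → replaces 4 → [2, 9]
3 → replaces 9 → [2, 3]
7 → extends → [2, 3, 7]
6 → replaces 7 → [2, 3, 6]
8 → extends → [2, 3, 6, 8]
1 → replaces 2 → [1, 3, 6, 8]
5 → replaces 6 → [1, 3, 5, 8]
Four tails, so the longest strictly increasing subsequence has length 4 (e.g. 2, 3, 7, 8).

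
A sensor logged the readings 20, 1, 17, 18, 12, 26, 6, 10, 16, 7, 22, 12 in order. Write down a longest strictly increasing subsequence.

1, 6, 10, 16, 22

Patience tails give the LIS length; then backtrack through the dp parents:
20 → extends → [20]
1 → replaces 20 → [1]
17 → extends → [1, 17]
18 → extends → [1, 17, 18]
12 → replaces 17 → [1, 12, 18]
26 → extends → [1, 12, 18, 26]
6 → replaces 12 → [1, 6, 18, 26]
10 → replaces 18 → [1, 6, 10, 26]
16 → replaces 26 → [1, 6, 10, 16]
7 → replaces 10 → [1, 6, 7, 16]
22 → extends → [1, 6, 7, 16, 22]
12 → replaces 16 → [1, 6, 7, 12, 22]
Length 5; one witness is 1, 6, 10, 16, 22.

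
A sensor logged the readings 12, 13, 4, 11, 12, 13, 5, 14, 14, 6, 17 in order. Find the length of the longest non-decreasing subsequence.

Let dp[i] be the length of the longest such subsequence ending at index i:
i:      1  2  3  4  5  6  7  8  9 10 11
a[i]:  12 13  4 11 12 13  5 14 14  6 17
dp:     1  2  1  2  3  4  2  5  6  3  7
Maximum dp value is 7.

7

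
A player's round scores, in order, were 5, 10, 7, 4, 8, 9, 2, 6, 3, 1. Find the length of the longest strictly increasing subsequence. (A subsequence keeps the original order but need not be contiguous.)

Track the smallest tail for each achievable length (strict):
5 → extends → [5]
10 → extends → [5, 10]
7 → replaces 10 → [5, 7]
4 → replaces 5 → [4, 7]
8 → extends → [4, 7, 8]
9 → extends → [4, 7, 8, 9]
2 → replaces 4 → [2, 7, 8, 9]
6 → replaces 7 → [2, 6, 8, 9]
3 → replaces 6 → [2, 3, 8, 9]
1 → replaces 2 → [1, 3, 8, 9]
Four tails, so the longest strictly increasing subsequence has length 4 (e.g. 5, 7, 8, 9).

4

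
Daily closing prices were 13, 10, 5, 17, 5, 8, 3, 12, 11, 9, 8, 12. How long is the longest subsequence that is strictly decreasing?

Let dp[i] be the longest strictly decreasing subsequence ending at i:
i:      1  2  3  4  5  6  7  8  9 10 11 12
a[i]:  13 10  5 17  5  8  3 12 11  9  8 12
dp:     1  2  3  1  3  3  4  2  3  4  5  2
Maximum is 5.

5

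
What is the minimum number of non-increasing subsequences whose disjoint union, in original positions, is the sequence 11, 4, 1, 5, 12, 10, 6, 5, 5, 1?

3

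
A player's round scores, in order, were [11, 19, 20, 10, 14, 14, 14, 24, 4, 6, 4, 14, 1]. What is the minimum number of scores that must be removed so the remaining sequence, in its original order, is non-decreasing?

Fewest deletions = n − (longest non-decreasing subsequence).
i:      1  2  3  4  5  6  7  8  9 10 11 12 13
a[i]:  11 19 20 10 14 14 14 24  4  6  4 14  1
dp:     1  2  3  1  2  3  4  5  1  2  2  5  1
max dp = 5, so deletions = 13 − 5 = 8.

8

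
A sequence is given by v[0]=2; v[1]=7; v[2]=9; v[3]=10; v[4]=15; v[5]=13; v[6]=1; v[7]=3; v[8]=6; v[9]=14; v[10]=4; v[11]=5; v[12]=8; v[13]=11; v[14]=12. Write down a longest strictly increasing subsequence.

Patience tails give the LIS length; then backtrack through the dp parents:
2 → extends → [2]
7 → extends → [2, 7]
9 → extends → [2, 7, 9]
10 → extends → [2, 7, 9, 10]
15 → extends → [2, 7, 9, 10, 15]
13 → replaces 15 → [2, 7, 9, 10, 13]
1 → replaces 2 → [1, 7, 9, 10, 13]
3 → replaces 7 → [1, 3, 9, 10, 13]
6 → replaces 9 → [1, 3, 6, 10, 13]
14 → extends → [1, 3, 6, 10, 13, 14]
4 → replaces 6 → [1, 3, 4, 10, 13, 14]
5 → replaces 10 → [1, 3, 4, 5, 13, 14]
8 → replaces 13 → [1, 3, 4, 5, 8, 14]
11 → replaces 14 → [1, 3, 4, 5, 8, 11]
12 → extends → [1, 3, 4, 5, 8, 11, 12]
Length 7; one witness is 2, 3, 4, 5, 8, 11, 12.

2, 3, 4, 5, 8, 11, 12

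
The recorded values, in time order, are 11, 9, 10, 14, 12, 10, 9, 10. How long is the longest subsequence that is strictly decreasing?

4

Negate each value so 'decreasing' becomes 'increasing', then run patience tails on the negated sequence:
-11 → extends → [-11]
-9 → extends → [-11, -9]
-10 → replaces -9 → [-11, -10]
-14 → replaces -11 → [-14, -10]
-12 → replaces -10 → [-14, -12]
-10 → extends → [-14, -12, -10]
-9 → extends → [-14, -12, -10, -9]
-10 → already a tail → [-14, -12, -10, -9]
Four tails, so the longest strictly decreasing subsequence of the original has length 4.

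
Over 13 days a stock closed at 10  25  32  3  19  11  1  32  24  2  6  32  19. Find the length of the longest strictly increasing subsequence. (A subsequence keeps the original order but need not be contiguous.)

4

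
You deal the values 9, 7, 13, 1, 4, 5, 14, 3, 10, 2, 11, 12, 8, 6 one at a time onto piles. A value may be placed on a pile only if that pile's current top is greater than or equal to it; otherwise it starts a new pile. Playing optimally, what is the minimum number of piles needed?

6

Place each on the leftmost legal pile:
9 → new pile 1 (tops now [9])
7 → pile 1 (tops now [7])
13 → new pile 2 (tops now [7, 13])
1 → pile 1 (tops now [1, 13])
4 → pile 2 (tops now [1, 4])
5 → new pile 3 (tops now [1, 4, 5])
14 → new pile 4 (tops now [1, 4, 5, 14])
3 → pile 2 (tops now [1, 3, 5, 14])
10 → pile 4 (tops now [1, 3, 5, 10])
2 → pile 2 (tops now [1, 2, 5, 10])
11 → new pile 5 (tops now [1, 2, 5, 10, 11])
12 → new pile 6 (tops now [1, 2, 5, 10, 11, 12])
8 → pile 4 (tops now [1, 2, 5, 8, 11, 12])
6 → pile 4 (tops now [1, 2, 5, 6, 11, 12])
Six piles.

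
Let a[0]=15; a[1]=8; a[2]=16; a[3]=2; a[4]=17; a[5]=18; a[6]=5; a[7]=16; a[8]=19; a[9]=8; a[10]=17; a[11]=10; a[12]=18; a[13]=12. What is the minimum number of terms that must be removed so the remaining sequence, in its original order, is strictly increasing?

9

Fewest deletions = n − (longest strictly increasing subsequence).
Patience tails:
15 → extends → [15]
8 → replaces 15 → [8]
16 → extends → [8, 16]
2 → replaces 8 → [2, 16]
17 → extends → [2, 16, 17]
18 → extends → [2, 16, 17, 18]
5 → replaces 16 → [2, 5, 17, 18]
16 → replaces 17 → [2, 5, 16, 18]
19 → extends → [2, 5, 16, 18, 19]
8 → replaces 16 → [2, 5, 8, 18, 19]
17 → replaces 18 → [2, 5, 8, 17, 19]
10 → replaces 17 → [2, 5, 8, 10, 19]
18 → replaces 19 → [2, 5, 8, 10, 18]
12 → replaces 18 → [2, 5, 8, 10, 12]
Longest strictly increasing subsequence has length 5, so deletions = 14 − 5 = 9.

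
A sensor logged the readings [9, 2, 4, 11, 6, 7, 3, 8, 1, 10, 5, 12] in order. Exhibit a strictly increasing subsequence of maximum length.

Patience tails give the LIS length; then backtrack through the dp parents:
9 → extends → [9]
2 → replaces 9 → [2]
4 → extends → [2, 4]
11 → extends → [2, 4, 11]
6 → replaces 11 → [2, 4, 6]
7 → extends → [2, 4, 6, 7]
3 → replaces 4 → [2, 3, 6, 7]
8 → extends → [2, 3, 6, 7, 8]
1 → replaces 2 → [1, 3, 6, 7, 8]
10 → extends → [1, 3, 6, 7, 8, 10]
5 → replaces 6 → [1, 3, 5, 7, 8, 10]
12 → extends → [1, 3, 5, 7, 8, 10, 12]
Length 7; one witness is 2, 4, 6, 7, 8, 10, 12.

2, 4, 6, 7, 8, 10, 12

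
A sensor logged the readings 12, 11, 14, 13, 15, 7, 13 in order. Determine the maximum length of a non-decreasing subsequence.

3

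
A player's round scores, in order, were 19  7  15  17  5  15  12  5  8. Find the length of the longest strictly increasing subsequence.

3

Let dp[i] be the length of the longest such subsequence ending at index i:
i:      1  2  3  4  5  6  7  8  9
a[i]:  19  7 15 17  5 15 12  5  8
dp:     1  1  2  3  1  2  2  1  2
Maximum dp value is 3.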